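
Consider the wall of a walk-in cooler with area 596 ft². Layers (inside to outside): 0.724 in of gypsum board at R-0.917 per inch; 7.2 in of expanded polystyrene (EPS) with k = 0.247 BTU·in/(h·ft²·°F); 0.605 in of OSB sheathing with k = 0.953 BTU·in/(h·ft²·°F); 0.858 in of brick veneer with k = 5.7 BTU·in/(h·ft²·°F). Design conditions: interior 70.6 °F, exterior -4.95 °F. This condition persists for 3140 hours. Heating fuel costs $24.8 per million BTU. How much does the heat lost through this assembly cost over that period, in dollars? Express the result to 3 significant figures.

0.724 × 0.917 = 0.6639
7.2/0.247 = 29.15
0.605/0.953 = 0.6348
0.858/5.7 = 0.1505
R_total = 0.6639 + 29.15 + 0.6348 + 0.1505 = 30.6 ft²·°F·h/BTU
Q = 596 × (70.6 − (-4.95)) / 30.6 = 1472 BTU/h
E = 1472 × 3140 = 4621000 BTU
Cost = 4621000/10⁶ × 24.8 = $114.6

115 dollars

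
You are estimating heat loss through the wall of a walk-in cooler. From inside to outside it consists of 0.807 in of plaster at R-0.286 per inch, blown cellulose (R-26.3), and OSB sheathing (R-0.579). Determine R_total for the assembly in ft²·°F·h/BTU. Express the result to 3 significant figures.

27.1 ft²·°F·h/BTU

0.807 × 0.286 = 0.2308
R_total = 0.2308 + 26.3 + 0.579 = 27.11 ft²·°F·h/BTU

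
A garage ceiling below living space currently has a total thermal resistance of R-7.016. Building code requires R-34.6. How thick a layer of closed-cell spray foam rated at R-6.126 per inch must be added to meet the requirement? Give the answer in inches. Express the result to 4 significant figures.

ΔR = 34.6 − 7.016 = 27.584 ft²·°F·h/BTU
L = ΔR / (R/in) = 27.584/6.126 = 4.5028 in

4.503 in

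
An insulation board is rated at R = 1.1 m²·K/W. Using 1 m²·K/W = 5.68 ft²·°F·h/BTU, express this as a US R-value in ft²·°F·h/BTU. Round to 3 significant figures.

R_US = 1.1 × 5.68 = 6.248

6.25 ft²·°F·h/BTU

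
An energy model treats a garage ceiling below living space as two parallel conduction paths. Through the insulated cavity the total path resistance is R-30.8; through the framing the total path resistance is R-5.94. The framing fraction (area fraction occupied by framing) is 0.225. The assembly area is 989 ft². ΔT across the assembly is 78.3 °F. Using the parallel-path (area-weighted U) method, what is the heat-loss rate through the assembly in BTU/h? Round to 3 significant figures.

U_eff = 0.775/30.8 + 0.225/5.94 = 0.02516 + 0.03788 = 0.06304
R_eff = 1/U_eff = 15.86 ft²·°F·h/BTU
Q = 989 × 78.3 / 15.86 = 4882 BTU/h

4880 BTU/h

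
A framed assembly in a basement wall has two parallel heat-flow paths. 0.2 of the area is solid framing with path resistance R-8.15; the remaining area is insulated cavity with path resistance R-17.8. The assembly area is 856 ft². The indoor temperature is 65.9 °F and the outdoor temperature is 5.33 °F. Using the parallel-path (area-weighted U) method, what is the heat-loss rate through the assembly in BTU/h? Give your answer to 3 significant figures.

U_eff = 0.8/17.8 + 0.2/8.15 = 0.04494 + 0.02454 = 0.06948
R_eff = 1/U_eff = 14.39 ft²·°F·h/BTU
Q = 856 × (65.9 − 5.33) / 14.39 = 3603 BTU/h

3600 BTU/h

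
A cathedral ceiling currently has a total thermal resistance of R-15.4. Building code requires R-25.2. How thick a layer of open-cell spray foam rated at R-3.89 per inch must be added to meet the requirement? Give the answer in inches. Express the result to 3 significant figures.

2.52 in

ΔR = 25.2 − 15.4 = 9.8 ft²·°F·h/BTU
L = ΔR / (R/in) = 9.8/3.89 = 2.519 in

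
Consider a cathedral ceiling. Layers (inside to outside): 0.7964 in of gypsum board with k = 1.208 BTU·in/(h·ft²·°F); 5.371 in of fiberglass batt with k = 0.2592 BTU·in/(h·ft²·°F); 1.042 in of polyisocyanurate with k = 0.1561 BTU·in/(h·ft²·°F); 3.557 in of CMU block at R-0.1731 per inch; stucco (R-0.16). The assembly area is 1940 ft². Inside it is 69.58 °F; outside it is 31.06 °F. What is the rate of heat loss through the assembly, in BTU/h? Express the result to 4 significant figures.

0.7964/1.208 = 0.65927
5.371/0.2592 = 20.721
1.042/0.1561 = 6.6752
3.557 × 0.1731 = 0.61572
R_total = 0.65927 + 20.721 + 6.6752 + 0.61572 + 0.16 = 28.832 ft²·°F·h/BTU
Q = A·ΔT/R = 1940 × (69.58 − 31.06) / 28.832 = 2591.9 BTU/h

2592 BTU/h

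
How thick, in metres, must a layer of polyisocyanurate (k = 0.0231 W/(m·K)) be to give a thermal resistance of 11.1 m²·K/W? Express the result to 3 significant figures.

L = R·k = 11.1 × 0.0231 = 0.2564 m

0.256 m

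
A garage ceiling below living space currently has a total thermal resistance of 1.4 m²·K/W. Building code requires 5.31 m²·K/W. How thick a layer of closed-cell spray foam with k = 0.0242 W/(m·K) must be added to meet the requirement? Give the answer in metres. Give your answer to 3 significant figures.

0.0946 m

ΔR = 5.31 − 1.4 = 3.91 m²·K/W
L = ΔR × k = 3.91 × 0.0242 = 0.09462 m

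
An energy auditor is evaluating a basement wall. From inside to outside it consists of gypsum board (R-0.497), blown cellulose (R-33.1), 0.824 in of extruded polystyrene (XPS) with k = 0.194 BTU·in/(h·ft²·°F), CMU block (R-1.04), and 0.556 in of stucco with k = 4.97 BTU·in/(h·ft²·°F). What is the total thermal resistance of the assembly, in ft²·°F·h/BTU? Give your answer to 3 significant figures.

39.0 ft²·°F·h/BTU

0.824/0.194 = 4.247
0.556/4.97 = 0.1119
R_total = 0.497 + 33.1 + 4.247 + 1.04 + 0.1119 = 39 ft²·°F·h/BTU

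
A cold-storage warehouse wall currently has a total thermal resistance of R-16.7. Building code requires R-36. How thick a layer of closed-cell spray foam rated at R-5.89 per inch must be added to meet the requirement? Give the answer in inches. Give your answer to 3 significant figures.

3.28 in

ΔR = 36 − 16.7 = 19.3 ft²·°F·h/BTU
L = ΔR / (R/in) = 19.3/5.89 = 3.277 in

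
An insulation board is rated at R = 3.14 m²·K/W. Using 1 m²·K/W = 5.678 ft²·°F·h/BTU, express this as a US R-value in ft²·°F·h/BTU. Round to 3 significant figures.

17.8 ft²·°F·h/BTU

R_US = 3.14 × 5.678 = 17.83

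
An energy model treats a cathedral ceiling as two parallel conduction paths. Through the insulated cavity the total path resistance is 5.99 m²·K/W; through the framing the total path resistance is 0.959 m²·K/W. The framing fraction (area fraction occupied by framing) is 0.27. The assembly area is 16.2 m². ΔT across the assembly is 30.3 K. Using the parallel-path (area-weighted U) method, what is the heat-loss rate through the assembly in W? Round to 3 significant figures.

198 W

U_eff = 0.73/5.99 + 0.27/0.959 = 0.1219 + 0.2815 = 0.4034
R_eff = 1/U_eff = 2.479 m²·K/W
Q = 16.2 × 30.3 / 2.479 = 198 W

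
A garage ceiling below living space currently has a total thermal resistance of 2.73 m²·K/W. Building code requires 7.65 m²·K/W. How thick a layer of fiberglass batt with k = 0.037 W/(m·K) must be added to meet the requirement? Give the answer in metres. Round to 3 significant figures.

0.182 m

ΔR = 7.65 − 2.73 = 4.92 m²·K/W
L = ΔR × k = 4.92 × 0.037 = 0.182 m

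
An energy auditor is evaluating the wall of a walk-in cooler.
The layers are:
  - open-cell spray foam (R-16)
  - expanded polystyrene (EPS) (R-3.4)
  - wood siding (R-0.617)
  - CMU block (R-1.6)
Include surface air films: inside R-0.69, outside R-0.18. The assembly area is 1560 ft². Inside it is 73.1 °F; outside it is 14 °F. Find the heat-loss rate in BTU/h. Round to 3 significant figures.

4100 BTU/h

R_total = 0.69 + 16 + 3.4 + 0.617 + 1.6 + 0.18 = 22.49 ft²·°F·h/BTU
Q = A·ΔT/R = 1560 × (73.1 − 14) / 22.49 = 4100 BTU/h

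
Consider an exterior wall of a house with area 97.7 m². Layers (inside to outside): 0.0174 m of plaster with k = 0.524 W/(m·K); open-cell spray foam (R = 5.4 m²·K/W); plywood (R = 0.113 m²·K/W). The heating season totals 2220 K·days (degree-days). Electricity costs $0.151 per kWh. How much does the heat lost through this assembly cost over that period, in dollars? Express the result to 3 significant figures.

142 dollars

0.0174/0.524 = 0.03321
R_total = 0.03321 + 5.4 + 0.113 = 5.546 m²·K/W
E = A × HDD × 24 / R / 1000 = 97.7 × 2220 × 24 / 5.546 / 1000 = 938.6 kWh
Cost = 938.6 × 0.151 = $141.7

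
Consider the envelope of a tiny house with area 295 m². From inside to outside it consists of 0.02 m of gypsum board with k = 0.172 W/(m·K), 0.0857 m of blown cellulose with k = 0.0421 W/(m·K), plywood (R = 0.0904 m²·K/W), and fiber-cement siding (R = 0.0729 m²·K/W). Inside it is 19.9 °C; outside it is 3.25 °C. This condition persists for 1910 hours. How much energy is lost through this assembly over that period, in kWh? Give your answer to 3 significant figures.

0.02/0.172 = 0.1163
0.0857/0.0421 = 2.036
R_total = 0.1163 + 2.036 + 0.0904 + 0.0729 = 2.315 m²·K/W
Q = 295 × (19.9 − 3.25) / 2.315 = 2122 W
E = 2122 W × 1910 h / 1000 = 4052 kWh

4050 kWh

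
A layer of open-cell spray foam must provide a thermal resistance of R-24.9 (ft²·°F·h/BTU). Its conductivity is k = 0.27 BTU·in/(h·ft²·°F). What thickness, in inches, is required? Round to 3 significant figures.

6.72 in

L = R × k = 24.9 × 0.27 = 6.723 in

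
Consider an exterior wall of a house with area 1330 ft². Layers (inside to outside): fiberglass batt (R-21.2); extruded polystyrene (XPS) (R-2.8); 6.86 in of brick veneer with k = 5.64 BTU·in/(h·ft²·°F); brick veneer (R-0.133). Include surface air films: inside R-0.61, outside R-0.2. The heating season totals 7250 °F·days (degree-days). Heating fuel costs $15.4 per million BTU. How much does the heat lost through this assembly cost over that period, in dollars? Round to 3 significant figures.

6.86/5.64 = 1.216
R_total = 0.61 + 21.2 + 2.8 + 1.216 + 0.133 + 0.2 = 26.16 ft²·°F·h/BTU
E = A × HDD × 24 / R = 1330 × 7250 × 24 / 26.16 = 8847000 BTU
Cost = 8847000/10⁶ × 15.4 = $136.2

136 dollars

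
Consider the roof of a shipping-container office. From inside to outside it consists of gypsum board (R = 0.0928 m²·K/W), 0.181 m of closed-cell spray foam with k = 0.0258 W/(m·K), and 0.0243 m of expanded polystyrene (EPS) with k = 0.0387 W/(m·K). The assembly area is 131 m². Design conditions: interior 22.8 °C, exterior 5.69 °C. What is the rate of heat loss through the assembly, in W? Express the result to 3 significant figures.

290 W

0.181/0.0258 = 7.016
0.0243/0.0387 = 0.6279
R_total = 0.0928 + 7.016 + 0.6279 = 7.736 m²·K/W
Q = A·ΔT/R = 131 × (22.8 − 5.69) / 7.736 = 289.7 W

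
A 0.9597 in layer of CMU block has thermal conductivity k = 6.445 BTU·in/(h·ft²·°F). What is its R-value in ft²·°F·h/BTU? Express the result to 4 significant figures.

0.1489 ft²·°F·h/BTU

R = L/k = 0.9597/6.445 = 0.14891 ft²·°F·h/BTU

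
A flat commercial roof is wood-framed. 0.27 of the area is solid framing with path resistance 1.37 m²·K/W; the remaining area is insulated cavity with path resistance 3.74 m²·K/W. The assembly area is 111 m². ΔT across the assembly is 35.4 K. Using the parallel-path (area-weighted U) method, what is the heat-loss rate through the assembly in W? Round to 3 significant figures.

U_eff = 0.73/3.74 + 0.27/1.37 = 0.1952 + 0.1971 = 0.3923
R_eff = 1/U_eff = 2.549 m²·K/W
Q = 111 × 35.4 / 2.549 = 1541 W

1540 W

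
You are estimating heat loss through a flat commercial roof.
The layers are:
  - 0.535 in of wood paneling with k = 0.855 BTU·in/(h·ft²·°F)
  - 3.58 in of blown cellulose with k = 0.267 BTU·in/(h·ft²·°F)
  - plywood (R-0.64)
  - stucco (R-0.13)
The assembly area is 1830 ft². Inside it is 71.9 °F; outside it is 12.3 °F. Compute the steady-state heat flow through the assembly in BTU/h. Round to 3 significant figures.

7370 BTU/h

0.535/0.855 = 0.6257
3.58/0.267 = 13.41
R_total = 0.6257 + 13.41 + 0.64 + 0.13 = 14.8 ft²·°F·h/BTU
Q = A·ΔT/R = 1830 × (71.9 − 12.3) / 14.8 = 7367 BTU/h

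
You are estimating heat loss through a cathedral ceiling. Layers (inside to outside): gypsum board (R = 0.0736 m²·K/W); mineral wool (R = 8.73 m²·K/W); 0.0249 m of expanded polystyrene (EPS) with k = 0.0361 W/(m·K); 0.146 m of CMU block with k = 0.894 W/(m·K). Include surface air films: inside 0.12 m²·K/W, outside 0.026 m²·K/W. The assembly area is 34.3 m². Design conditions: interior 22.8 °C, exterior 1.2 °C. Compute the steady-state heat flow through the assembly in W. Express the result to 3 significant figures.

75.6 W

0.0249/0.0361 = 0.6898
0.146/0.894 = 0.1633
R_total = 0.12 + 0.0736 + 8.73 + 0.6898 + 0.1633 + 0.026 = 9.803 m²·K/W
Q = A·ΔT/R = 34.3 × (22.8 − 1.2) / 9.803 = 75.58 W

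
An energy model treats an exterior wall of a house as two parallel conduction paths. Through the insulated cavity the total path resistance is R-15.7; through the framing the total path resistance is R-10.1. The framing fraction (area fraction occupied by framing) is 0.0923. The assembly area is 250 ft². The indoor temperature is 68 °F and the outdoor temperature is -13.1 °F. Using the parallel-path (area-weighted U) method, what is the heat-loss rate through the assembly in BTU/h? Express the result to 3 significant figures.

1360 BTU/h

U_eff = 0.9077/15.7 + 0.0923/10.1 = 0.05782 + 0.009139 = 0.06695
R_eff = 1/U_eff = 14.94 ft²·°F·h/BTU
Q = 250 × (68 − (-13.1)) / 14.94 = 1357 BTU/h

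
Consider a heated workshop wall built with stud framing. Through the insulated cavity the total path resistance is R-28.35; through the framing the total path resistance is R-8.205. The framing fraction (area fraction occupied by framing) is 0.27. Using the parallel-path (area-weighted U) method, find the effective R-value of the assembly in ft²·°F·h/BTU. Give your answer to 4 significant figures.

U_eff = 0.73/28.35 + 0.27/8.205 = 0.02575 + 0.032907 = 0.058656
R_eff = 1/U_eff = 17.048 ft²·°F·h/BTU

17.05 ft²·°F·h/BTU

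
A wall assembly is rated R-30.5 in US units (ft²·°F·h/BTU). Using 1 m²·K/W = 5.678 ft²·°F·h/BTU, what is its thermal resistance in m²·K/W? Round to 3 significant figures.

5.37 m²·K/W

R_SI = 30.5/5.678 = 5.372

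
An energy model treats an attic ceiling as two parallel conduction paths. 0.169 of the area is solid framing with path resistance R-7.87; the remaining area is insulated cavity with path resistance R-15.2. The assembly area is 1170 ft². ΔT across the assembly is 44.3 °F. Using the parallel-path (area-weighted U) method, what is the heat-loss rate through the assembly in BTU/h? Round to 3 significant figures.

U_eff = 0.831/15.2 + 0.169/7.87 = 0.05467 + 0.02147 = 0.07615
R_eff = 1/U_eff = 13.13 ft²·°F·h/BTU
Q = 1170 × 44.3 / 13.13 = 3947 BTU/h

3950 BTU/h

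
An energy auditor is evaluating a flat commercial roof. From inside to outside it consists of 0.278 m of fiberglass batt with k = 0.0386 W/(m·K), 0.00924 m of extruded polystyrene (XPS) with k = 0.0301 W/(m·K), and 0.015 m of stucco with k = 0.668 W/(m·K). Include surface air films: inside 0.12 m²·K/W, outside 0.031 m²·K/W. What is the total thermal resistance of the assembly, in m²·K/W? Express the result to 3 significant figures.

7.68 m²·K/W

0.278/0.0386 = 7.202
0.00924/0.0301 = 0.307
0.015/0.668 = 0.02246
R_total = 0.12 + 7.202 + 0.307 + 0.02246 + 0.031 = 7.683 m²·K/W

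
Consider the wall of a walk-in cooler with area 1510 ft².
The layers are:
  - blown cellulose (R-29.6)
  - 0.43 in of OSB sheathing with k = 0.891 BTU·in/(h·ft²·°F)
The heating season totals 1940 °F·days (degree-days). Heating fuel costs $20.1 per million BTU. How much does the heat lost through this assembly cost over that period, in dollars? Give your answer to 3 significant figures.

0.43/0.891 = 0.4826
R_total = 29.6 + 0.4826 = 30.08 ft²·°F·h/BTU
E = A × HDD × 24 / R = 1510 × 1940 × 24 / 30.08 = 2337000 BTU
Cost = 2337000/10⁶ × 20.1 = $46.98

47.0 dollars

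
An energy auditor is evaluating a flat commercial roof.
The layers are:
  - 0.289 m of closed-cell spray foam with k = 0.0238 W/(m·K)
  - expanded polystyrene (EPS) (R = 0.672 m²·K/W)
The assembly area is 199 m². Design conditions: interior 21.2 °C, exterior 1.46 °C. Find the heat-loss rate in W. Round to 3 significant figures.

307 W

0.289/0.0238 = 12.14
R_total = 12.14 + 0.672 = 12.81 m²·K/W
Q = A·ΔT/R = 199 × (21.2 − 1.46) / 12.81 = 306.5 W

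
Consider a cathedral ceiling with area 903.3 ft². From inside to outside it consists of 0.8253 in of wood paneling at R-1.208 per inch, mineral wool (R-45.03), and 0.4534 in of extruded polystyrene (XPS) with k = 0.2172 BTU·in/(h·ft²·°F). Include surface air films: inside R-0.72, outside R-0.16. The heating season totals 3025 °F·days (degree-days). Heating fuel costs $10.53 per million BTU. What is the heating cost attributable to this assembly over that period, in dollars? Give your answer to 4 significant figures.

0.8253 × 1.208 = 0.99696
0.4534/0.2172 = 2.0875
R_total = 0.72 + 0.99696 + 45.03 + 2.0875 + 0.16 = 48.994 ft²·°F·h/BTU
E = A × HDD × 24 / R = 903.3 × 3025 × 24 / 48.994 = 1338500 BTU
Cost = 1338500/10⁶ × 10.53 = $14.095

14.09 dollars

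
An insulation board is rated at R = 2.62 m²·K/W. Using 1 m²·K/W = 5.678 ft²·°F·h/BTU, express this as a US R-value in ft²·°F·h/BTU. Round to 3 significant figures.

R_US = 2.62 × 5.678 = 14.88

14.9 ft²·°F·h/BTU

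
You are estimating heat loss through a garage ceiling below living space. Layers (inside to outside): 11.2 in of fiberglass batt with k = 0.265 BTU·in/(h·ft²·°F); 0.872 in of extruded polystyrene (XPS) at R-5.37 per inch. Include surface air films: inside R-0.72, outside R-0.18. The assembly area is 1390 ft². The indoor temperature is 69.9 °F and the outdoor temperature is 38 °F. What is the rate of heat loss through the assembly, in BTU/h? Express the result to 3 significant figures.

927 BTU/h

11.2/0.265 = 42.26
0.872 × 5.37 = 4.683
R_total = 0.72 + 42.26 + 4.683 + 0.18 = 47.85 ft²·°F·h/BTU
Q = A·ΔT/R = 1390 × (69.9 − 38) / 47.85 = 926.7 BTU/h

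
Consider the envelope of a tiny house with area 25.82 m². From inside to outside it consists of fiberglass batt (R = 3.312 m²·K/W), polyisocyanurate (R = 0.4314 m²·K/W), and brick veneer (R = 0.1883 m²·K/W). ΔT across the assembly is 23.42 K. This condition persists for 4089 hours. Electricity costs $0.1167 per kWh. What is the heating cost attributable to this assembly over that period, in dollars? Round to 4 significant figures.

73.39 dollars

R_total = 3.312 + 0.4314 + 0.1883 = 3.9317 m²·K/W
Q = 25.82 × 23.42 / 3.9317 = 153.8 W
E = 153.8 W × 4089 h / 1000 = 628.9 kWh
Cost = 628.9 × 0.1167 = $73.392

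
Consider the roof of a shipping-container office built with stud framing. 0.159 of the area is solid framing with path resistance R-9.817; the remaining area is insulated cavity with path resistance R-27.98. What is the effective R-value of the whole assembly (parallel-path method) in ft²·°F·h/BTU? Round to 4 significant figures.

21.62 ft²·°F·h/BTU

U_eff = 0.841/27.98 + 0.159/9.817 = 0.030057 + 0.016196 = 0.046254
R_eff = 1/U_eff = 21.62 ft²·°F·h/BTU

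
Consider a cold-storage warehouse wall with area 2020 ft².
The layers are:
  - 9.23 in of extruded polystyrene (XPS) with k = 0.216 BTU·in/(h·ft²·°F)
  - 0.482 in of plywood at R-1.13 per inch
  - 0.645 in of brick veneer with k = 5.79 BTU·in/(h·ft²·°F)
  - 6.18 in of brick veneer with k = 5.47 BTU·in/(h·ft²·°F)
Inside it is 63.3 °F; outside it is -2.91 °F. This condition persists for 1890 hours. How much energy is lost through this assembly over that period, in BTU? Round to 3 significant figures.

9.23/0.216 = 42.73
0.482 × 1.13 = 0.5447
0.645/5.79 = 0.1114
6.18/5.47 = 1.13
R_total = 42.73 + 0.5447 + 0.1114 + 1.13 = 44.52 ft²·°F·h/BTU
Q = 2020 × (63.3 − (-2.91)) / 44.52 = 3004 BTU/h
E = 3004 × 1890 = 5678000 BTU

5680000 BTU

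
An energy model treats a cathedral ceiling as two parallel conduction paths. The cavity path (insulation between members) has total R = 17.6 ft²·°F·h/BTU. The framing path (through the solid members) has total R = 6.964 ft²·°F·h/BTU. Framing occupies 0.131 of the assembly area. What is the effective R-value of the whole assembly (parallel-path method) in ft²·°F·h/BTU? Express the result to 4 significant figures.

U_eff = 0.869/17.6 + 0.131/6.964 = 0.049375 + 0.018811 = 0.068186
R_eff = 1/U_eff = 14.666 ft²·°F·h/BTU

14.67 ft²·°F·h/BTU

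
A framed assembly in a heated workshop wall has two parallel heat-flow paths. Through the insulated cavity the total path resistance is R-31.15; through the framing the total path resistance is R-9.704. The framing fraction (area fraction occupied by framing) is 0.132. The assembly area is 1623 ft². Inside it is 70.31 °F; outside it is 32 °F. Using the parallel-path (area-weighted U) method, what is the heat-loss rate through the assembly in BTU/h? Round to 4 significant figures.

2578 BTU/h

U_eff = 0.868/31.15 + 0.132/9.704 = 0.027865 + 0.013603 = 0.041468
R_eff = 1/U_eff = 24.115 ft²·°F·h/BTU
Q = 1623 × (70.31 − 32) / 24.115 = 2578.3 BTU/h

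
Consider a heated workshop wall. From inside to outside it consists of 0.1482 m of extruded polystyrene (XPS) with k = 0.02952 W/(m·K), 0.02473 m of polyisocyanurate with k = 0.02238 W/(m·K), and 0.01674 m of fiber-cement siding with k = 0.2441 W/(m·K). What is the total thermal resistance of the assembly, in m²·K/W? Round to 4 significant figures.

0.1482/0.02952 = 5.0203
0.02473/0.02238 = 1.105
0.01674/0.2441 = 0.068578
R_total = 5.0203 + 1.105 + 0.068578 = 6.1939 m²·K/W

6.194 m²·K/W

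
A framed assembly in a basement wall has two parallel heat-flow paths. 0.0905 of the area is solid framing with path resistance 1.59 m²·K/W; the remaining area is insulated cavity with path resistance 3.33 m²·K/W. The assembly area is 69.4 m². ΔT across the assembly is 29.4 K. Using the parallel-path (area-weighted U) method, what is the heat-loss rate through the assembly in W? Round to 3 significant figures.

673 W

U_eff = 0.9095/3.33 + 0.0905/1.59 = 0.2731 + 0.05692 = 0.33
R_eff = 1/U_eff = 3.03 m²·K/W
Q = 69.4 × 29.4 / 3.03 = 673.4 W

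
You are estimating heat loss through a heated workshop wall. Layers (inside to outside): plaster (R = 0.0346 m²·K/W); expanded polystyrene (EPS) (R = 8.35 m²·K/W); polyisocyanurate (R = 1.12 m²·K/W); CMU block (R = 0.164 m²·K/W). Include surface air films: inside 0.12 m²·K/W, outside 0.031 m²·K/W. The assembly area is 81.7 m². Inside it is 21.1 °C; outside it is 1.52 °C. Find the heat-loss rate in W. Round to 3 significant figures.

163 W

R_total = 0.12 + 0.0346 + 8.35 + 1.12 + 0.164 + 0.031 = 9.82 m²·K/W
Q = A·ΔT/R = 81.7 × (21.1 − 1.52) / 9.82 = 162.9 W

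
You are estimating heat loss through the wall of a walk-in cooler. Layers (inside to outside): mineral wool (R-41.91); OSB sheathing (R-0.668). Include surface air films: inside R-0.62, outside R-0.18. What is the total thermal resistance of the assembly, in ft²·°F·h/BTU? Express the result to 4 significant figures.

R_total = 0.62 + 41.91 + 0.668 + 0.18 = 43.378 ft²·°F·h/BTU

43.38 ft²·°F·h/BTU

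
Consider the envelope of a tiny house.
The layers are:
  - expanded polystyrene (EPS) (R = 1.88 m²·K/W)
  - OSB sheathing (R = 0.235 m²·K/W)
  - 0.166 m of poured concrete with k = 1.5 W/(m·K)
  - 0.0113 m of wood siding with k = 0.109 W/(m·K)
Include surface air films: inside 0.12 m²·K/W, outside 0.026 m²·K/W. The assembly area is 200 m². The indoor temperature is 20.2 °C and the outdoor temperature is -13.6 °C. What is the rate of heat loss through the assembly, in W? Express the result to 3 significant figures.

0.166/1.5 = 0.1107
0.0113/0.109 = 0.1037
R_total = 0.12 + 1.88 + 0.235 + 0.1107 + 0.1037 + 0.026 = 2.475 m²·K/W
Q = A·ΔT/R = 200 × (20.2 − (-13.6)) / 2.475 = 2731 W

2730 W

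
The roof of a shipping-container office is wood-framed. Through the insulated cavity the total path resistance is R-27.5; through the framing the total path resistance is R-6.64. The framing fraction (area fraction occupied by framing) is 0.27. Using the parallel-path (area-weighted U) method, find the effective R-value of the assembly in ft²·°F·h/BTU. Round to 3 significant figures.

U_eff = 0.73/27.5 + 0.27/6.64 = 0.02655 + 0.04066 = 0.06721
R_eff = 1/U_eff = 14.88 ft²·°F·h/BTU

14.9 ft²·°F·h/BTU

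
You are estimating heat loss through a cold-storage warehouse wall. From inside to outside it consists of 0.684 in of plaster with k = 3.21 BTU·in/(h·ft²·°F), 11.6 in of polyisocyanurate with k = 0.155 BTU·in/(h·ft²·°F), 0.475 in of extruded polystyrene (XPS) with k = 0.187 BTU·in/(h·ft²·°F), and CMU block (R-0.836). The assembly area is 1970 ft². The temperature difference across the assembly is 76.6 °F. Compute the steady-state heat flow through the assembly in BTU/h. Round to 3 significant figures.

1920 BTU/h

0.684/3.21 = 0.2131
11.6/0.155 = 74.84
0.475/0.187 = 2.54
R_total = 0.2131 + 74.84 + 2.54 + 0.836 = 78.43 ft²·°F·h/BTU
Q = A·ΔT/R = 1970 × 76.6 / 78.43 = 1924 BTU/h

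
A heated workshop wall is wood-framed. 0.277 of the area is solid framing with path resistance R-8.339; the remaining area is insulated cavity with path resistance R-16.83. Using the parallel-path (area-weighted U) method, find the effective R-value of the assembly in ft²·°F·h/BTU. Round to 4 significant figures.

U_eff = 0.723/16.83 + 0.277/8.339 = 0.042959 + 0.033217 = 0.076176
R_eff = 1/U_eff = 13.127 ft²·°F·h/BTU

13.13 ft²·°F·h/BTU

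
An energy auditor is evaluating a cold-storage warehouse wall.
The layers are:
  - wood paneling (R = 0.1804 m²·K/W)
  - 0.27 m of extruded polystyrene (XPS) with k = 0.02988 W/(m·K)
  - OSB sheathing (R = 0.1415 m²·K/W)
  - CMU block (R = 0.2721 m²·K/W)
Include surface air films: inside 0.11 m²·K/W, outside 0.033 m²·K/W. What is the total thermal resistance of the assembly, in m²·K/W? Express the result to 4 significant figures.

9.773 m²·K/W

0.27/0.02988 = 9.0361
R_total = 0.11 + 0.1804 + 9.0361 + 0.1415 + 0.2721 + 0.033 = 9.7731 m²·K/W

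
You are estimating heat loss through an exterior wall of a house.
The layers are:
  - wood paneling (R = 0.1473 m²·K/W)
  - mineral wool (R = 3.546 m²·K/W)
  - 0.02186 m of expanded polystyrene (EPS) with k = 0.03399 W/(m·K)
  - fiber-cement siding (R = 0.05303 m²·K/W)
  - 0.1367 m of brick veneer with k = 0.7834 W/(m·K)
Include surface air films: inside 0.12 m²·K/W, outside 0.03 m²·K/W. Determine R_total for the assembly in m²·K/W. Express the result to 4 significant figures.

0.02186/0.03399 = 0.64313
0.1367/0.7834 = 0.1745
R_total = 0.12 + 0.1473 + 3.546 + 0.64313 + 0.05303 + 0.1745 + 0.03 = 4.714 m²·K/W

4.714 m²·K/W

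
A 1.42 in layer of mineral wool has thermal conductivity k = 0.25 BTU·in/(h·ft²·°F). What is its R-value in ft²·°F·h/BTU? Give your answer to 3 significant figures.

R = L/k = 1.42/0.25 = 5.68 ft²·°F·h/BTU

5.68 ft²·°F·h/BTU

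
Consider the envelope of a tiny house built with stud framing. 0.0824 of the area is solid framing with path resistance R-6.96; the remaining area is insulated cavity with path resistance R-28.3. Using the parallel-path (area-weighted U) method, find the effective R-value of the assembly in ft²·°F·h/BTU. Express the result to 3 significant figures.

22.6 ft²·°F·h/BTU

U_eff = 0.9176/28.3 + 0.0824/6.96 = 0.03242 + 0.01184 = 0.04426
R_eff = 1/U_eff = 22.59 ft²·°F·h/BTU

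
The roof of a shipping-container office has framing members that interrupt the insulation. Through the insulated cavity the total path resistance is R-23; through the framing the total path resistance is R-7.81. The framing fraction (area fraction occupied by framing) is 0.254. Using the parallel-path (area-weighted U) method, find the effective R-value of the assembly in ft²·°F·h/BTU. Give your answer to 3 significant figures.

U_eff = 0.746/23 + 0.254/7.81 = 0.03243 + 0.03252 = 0.06496
R_eff = 1/U_eff = 15.39 ft²·°F·h/BTU

15.4 ft²·°F·h/BTU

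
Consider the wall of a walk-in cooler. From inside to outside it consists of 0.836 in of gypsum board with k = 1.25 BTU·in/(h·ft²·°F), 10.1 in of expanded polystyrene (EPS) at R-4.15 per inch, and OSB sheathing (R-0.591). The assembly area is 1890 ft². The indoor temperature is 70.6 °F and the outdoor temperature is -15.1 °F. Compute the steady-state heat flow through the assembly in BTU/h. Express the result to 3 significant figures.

0.836/1.25 = 0.6688
10.1 × 4.15 = 41.91
R_total = 0.6688 + 41.91 + 0.591 = 43.17 ft²·°F·h/BTU
Q = A·ΔT/R = 1890 × (70.6 − (-15.1)) / 43.17 = 3752 BTU/h

3750 BTU/h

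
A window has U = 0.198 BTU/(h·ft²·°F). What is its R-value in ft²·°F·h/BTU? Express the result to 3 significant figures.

R = 1/U = 1/0.198 = 5.051

5.05 ft²·°F·h/BTU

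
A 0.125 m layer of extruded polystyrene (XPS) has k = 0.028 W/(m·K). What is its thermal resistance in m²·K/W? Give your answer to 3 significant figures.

4.46 m²·K/W

R = L/k = 0.125/0.028 = 4.464 m²·K/W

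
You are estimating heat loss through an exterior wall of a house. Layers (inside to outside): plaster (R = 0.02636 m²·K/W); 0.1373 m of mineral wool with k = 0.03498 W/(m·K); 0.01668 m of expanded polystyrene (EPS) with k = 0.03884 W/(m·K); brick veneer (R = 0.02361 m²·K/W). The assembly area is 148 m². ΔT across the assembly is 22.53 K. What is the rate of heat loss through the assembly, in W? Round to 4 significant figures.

757.0 W

0.1373/0.03498 = 3.9251
0.01668/0.03884 = 0.42945
R_total = 0.02636 + 3.9251 + 0.42945 + 0.02361 = 4.4045 m²·K/W
Q = A·ΔT/R = 148 × 22.53 / 4.4045 = 757.05 W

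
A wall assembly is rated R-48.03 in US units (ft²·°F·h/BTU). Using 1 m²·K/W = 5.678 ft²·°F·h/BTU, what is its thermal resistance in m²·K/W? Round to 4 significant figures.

8.459 m²·K/W

R_SI = 48.03/5.678 = 8.459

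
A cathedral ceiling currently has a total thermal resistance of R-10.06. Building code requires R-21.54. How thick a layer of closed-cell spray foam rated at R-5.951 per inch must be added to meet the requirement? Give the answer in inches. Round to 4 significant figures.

1.929 in

ΔR = 21.54 − 10.06 = 11.48 ft²·°F·h/BTU
L = ΔR / (R/in) = 11.48/5.951 = 1.9291 in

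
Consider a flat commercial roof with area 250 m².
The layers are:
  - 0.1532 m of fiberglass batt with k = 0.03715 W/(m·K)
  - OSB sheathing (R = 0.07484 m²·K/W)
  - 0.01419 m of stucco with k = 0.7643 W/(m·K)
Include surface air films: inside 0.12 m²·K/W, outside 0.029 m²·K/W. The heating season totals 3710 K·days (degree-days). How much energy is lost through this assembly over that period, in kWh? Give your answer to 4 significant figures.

0.1532/0.03715 = 4.1238
0.01419/0.7643 = 0.018566
R_total = 0.12 + 4.1238 + 0.07484 + 0.018566 + 0.029 = 4.3662 m²·K/W
E = A × HDD × 24 / R / 1000 = 250 × 3710 × 24 / 4.3662 / 1000 = 5098.2 kWh

5098 kWh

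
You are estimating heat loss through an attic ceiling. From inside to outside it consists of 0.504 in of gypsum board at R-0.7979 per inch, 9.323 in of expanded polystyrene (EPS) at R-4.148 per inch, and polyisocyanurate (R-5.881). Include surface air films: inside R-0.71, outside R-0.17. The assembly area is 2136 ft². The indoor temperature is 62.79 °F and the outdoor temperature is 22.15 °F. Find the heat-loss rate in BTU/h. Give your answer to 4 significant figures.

0.504 × 0.7979 = 0.40214
9.323 × 4.148 = 38.672
R_total = 0.71 + 0.40214 + 38.672 + 5.881 + 0.17 = 45.835 ft²·°F·h/BTU
Q = A·ΔT/R = 2136 × (62.79 − 22.15) / 45.835 = 1893.9 BTU/h

1894 BTU/h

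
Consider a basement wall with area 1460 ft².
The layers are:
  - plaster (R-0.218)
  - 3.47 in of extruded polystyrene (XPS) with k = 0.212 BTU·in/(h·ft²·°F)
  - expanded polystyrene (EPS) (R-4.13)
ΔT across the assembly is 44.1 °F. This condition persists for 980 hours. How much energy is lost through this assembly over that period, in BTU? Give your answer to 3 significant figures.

3050000 BTU

3.47/0.212 = 16.37
R_total = 0.218 + 16.37 + 4.13 = 20.72 ft²·°F·h/BTU
Q = 1460 × 44.1 / 20.72 = 3108 BTU/h
E = 3108 × 980 = 3046000 BTU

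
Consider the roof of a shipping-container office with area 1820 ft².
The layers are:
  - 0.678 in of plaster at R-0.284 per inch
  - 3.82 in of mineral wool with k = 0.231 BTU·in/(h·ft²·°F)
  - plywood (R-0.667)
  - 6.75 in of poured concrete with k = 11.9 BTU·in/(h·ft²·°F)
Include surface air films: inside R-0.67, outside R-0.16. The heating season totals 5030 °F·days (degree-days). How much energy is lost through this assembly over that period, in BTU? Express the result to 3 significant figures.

0.678 × 0.284 = 0.1926
3.82/0.231 = 16.54
6.75/11.9 = 0.5672
R_total = 0.67 + 0.1926 + 16.54 + 0.667 + 0.5672 + 0.16 = 18.79 ft²·°F·h/BTU
E = A × HDD × 24 / R = 1820 × 5030 × 24 / 18.79 = 11690000 BTU

11700000 BTU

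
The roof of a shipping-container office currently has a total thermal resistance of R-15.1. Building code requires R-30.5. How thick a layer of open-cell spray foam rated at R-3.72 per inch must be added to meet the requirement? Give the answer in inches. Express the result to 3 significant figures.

ΔR = 30.5 − 15.1 = 15.4 ft²·°F·h/BTU
L = ΔR / (R/in) = 15.4/3.72 = 4.14 in

4.14 in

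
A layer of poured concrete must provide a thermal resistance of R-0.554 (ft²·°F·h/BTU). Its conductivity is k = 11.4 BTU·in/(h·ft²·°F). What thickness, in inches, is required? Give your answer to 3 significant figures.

6.32 in

L = R × k = 0.554 × 11.4 = 6.316 in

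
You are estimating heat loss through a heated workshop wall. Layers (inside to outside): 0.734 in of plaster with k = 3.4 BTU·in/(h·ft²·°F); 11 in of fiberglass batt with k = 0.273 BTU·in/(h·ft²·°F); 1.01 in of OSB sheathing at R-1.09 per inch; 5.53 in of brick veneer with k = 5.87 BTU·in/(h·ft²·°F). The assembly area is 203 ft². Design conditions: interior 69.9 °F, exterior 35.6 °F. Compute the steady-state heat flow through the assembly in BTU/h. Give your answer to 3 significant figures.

164 BTU/h

0.734/3.4 = 0.2159
11/0.273 = 40.29
1.01 × 1.09 = 1.101
5.53/5.87 = 0.9421
R_total = 0.2159 + 40.29 + 1.101 + 0.9421 = 42.55 ft²·°F·h/BTU
Q = A·ΔT/R = 203 × (69.9 − 35.6) / 42.55 = 163.6 BTU/h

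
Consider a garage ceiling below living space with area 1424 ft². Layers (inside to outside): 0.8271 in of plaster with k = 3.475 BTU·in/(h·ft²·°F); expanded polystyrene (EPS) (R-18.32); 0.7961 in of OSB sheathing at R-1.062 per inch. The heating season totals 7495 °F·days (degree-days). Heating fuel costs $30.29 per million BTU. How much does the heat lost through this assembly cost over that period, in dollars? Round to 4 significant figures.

0.8271/3.475 = 0.23801
0.7961 × 1.062 = 0.84546
R_total = 0.23801 + 18.32 + 0.84546 = 19.403 ft²·°F·h/BTU
E = A × HDD × 24 / R = 1424 × 7495 × 24 / 19.403 = 13201000 BTU
Cost = 13201000/10⁶ × 30.29 = $399.86

399.9 dollars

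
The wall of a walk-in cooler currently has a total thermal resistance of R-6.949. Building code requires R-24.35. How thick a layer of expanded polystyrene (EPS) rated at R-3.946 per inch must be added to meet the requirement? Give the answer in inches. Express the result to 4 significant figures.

ΔR = 24.35 − 6.949 = 17.401 ft²·°F·h/BTU
L = ΔR / (R/in) = 17.401/3.946 = 4.4098 in

4.410 in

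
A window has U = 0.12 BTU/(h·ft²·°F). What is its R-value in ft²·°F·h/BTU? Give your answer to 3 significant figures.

R = 1/U = 1/0.12 = 8.333

8.33 ft²·°F·h/BTU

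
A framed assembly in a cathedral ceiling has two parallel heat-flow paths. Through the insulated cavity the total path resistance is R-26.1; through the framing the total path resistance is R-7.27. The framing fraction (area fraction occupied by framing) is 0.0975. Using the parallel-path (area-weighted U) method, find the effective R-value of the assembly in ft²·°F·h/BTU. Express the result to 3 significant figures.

20.8 ft²·°F·h/BTU

U_eff = 0.9025/26.1 + 0.0975/7.27 = 0.03458 + 0.01341 = 0.04799
R_eff = 1/U_eff = 20.84 ft²·°F·h/BTU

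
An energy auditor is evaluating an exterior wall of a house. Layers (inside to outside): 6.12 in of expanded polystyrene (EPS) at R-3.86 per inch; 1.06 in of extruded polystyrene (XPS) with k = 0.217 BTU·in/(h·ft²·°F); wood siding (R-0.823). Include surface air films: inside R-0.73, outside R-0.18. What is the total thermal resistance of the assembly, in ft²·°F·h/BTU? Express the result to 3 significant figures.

6.12 × 3.86 = 23.62
1.06/0.217 = 4.885
R_total = 0.73 + 23.62 + 4.885 + 0.823 + 0.18 = 30.24 ft²·°F·h/BTU

30.2 ft²·°F·h/BTU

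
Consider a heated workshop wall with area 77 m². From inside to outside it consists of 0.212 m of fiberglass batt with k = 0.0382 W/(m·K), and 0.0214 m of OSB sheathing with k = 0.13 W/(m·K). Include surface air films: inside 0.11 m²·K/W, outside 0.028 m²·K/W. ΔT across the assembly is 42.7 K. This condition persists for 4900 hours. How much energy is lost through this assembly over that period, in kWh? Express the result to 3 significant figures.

2750 kWh

0.212/0.0382 = 5.55
0.0214/0.13 = 0.1646
R_total = 0.11 + 5.55 + 0.1646 + 0.028 = 5.852 m²·K/W
Q = 77 × 42.7 / 5.852 = 561.8 W
E = 561.8 W × 4900 h / 1000 = 2753 kWh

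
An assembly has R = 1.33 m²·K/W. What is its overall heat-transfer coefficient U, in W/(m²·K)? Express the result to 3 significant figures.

0.752 W/(m²·K)

U = 1/R = 1/1.33 = 0.7519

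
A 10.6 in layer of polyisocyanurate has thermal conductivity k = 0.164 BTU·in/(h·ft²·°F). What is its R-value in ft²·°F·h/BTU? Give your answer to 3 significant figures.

R = L/k = 10.6/0.164 = 64.63 ft²·°F·h/BTU

64.6 ft²·°F·h/BTU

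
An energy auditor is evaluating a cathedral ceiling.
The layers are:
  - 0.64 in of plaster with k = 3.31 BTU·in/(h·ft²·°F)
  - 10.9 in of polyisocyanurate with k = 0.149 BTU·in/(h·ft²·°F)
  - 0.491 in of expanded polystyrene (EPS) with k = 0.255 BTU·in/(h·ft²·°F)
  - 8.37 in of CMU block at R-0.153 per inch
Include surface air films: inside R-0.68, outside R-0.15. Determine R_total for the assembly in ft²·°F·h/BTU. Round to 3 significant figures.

0.64/3.31 = 0.1934
10.9/0.149 = 73.15
0.491/0.255 = 1.925
8.37 × 0.153 = 1.281
R_total = 0.68 + 0.1934 + 73.15 + 1.925 + 1.281 + 0.15 = 77.38 ft²·°F·h/BTU

77.4 ft²·°F·h/BTU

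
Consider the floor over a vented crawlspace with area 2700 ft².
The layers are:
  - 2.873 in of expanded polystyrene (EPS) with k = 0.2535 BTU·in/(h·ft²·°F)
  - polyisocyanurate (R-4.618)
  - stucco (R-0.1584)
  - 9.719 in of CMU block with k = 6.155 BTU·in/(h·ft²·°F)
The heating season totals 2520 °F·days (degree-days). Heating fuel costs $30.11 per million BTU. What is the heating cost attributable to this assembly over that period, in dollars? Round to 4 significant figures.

2.873/0.2535 = 11.333
9.719/6.155 = 1.579
R_total = 11.333 + 4.618 + 0.1584 + 1.579 = 17.689 ft²·°F·h/BTU
E = A × HDD × 24 / R = 2700 × 2520 × 24 / 17.689 = 9231600 BTU
Cost = 9231600/10⁶ × 30.11 = $277.96

278.0 dollars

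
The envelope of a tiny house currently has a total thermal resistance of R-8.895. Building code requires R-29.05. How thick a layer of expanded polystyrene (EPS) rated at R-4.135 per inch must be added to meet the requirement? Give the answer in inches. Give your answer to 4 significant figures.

ΔR = 29.05 − 8.895 = 20.155 ft²·°F·h/BTU
L = ΔR / (R/in) = 20.155/4.135 = 4.8742 in

4.874 in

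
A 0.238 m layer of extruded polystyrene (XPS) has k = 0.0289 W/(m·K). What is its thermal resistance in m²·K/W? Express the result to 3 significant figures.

R = L/k = 0.238/0.0289 = 8.235 m²·K/W

8.24 m²·K/W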